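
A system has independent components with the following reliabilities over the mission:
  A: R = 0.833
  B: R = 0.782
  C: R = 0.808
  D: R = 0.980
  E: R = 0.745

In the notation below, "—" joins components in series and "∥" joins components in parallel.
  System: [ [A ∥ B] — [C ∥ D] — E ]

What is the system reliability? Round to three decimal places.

0.715

Parallel (A and B): 1 − (1 − 0.83300)(1 − 0.78200) = 0.96359
Parallel (C and D): 1 − (1 − 0.80800)(1 − 0.98000) = 0.99616
Series ([0.96359], [0.99616], and E): 0.96359 × 0.99616 × 0.74500 = 0.715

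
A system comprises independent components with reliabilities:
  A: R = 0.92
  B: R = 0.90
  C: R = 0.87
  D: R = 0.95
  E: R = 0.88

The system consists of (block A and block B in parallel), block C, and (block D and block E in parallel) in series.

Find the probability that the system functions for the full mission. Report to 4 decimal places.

Parallel (A and B): 1 − (1 − 0.920000)(1 − 0.900000) = 0.992000
Parallel (D and E): 1 − (1 − 0.950000)(1 − 0.880000) = 0.994000
Series ([0.992000], C, and [0.994000]): 0.992000 × 0.870000 × 0.994000 = 0.8579

0.8579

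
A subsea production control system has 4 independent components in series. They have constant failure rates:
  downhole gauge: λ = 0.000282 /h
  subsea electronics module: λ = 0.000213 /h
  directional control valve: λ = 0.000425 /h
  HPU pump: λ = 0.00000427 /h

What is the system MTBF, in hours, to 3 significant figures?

Series of exponential components: λ_sys = Σ λ_i
λ_sys = 0.000282 + 0.000213 + 0.000425 + 0.00000427 = 9.2427e-04 /h
MTBF = 1 / λ_sys = 1080 h

1080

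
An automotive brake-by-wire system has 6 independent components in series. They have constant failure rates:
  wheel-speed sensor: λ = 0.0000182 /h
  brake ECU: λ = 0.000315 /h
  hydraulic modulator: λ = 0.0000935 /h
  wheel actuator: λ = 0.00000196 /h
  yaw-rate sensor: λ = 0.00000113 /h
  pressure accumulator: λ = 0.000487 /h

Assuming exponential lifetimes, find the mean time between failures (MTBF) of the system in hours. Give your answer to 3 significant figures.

1090

Series of exponential components: λ_sys = Σ λ_i
λ_sys = 0.0000182 + 0.000315 + 0.0000935 + 0.00000196 + 0.00000113 + 0.000487 = 9.1679e-04 /h
MTBF = 1 / λ_sys = 1090 h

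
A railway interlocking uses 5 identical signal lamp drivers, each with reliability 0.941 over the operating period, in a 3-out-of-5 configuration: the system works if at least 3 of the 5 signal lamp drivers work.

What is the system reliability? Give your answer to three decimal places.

R = Σ_{i=3}^{5} C(5,i) p^i (1−p)^{5−i} with p = 0.941
C(5,3)·0.941^3·0.059^2 = 0.02901
C(5,4)·0.941^4·0.059^1 = 0.23130
C(5,5)·0.941^5·0.059^0 = 0.73782
Sum = 0.998

0.998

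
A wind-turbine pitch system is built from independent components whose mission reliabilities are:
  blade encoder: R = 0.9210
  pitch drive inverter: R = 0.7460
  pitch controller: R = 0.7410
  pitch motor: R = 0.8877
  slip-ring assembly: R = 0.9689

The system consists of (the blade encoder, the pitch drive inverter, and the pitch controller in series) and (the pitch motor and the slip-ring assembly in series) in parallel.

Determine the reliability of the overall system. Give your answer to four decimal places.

Series (blade encoder, pitch drive inverter, and pitch controller): 0.921000 × 0.746000 × 0.741000 = 0.509116
Series (pitch motor and slip-ring assembly): 0.887700 × 0.968900 = 0.860093
Parallel ([0.509116] and [0.860093]): 1 − (1 − 0.509116)(1 − 0.860093) = 0.9313

0.9313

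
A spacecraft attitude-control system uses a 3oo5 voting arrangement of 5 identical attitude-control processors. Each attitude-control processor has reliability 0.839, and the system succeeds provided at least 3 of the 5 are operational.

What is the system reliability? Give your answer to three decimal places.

R = Σ_{i=3}^{5} C(5,i) p^i (1−p)^{5−i} with p = 0.839
C(5,3)·0.839^3·0.161^2 = 0.15309
C(5,4)·0.839^4·0.161^1 = 0.39888
C(5,5)·0.839^5·0.161^0 = 0.41573
Sum = 0.968

0.968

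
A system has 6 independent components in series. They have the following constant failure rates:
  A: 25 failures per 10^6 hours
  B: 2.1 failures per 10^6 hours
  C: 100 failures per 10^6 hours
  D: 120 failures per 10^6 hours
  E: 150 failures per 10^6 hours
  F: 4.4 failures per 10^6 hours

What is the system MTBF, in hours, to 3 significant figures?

Series of exponential components: λ_sys = Σ λ_i
λ_sys = 0.000025 + 0.0000021 + 0.00010 + 0.00012 + 0.00015 + 0.0000044 = 4.0150e-04 /h
MTBF = 1 / λ_sys = 2490 h

2490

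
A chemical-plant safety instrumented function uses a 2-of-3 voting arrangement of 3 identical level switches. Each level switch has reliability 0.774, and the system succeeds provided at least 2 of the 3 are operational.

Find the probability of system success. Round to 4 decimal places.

R = Σ_{i=2}^{3} C(3,i) p^i (1−p)^{3−i} with p = 0.774
C(3,2)·0.774^2·0.226^1 = 0.406174
C(3,3)·0.774^3·0.226^0 = 0.463685
Sum = 0.8699

0.8699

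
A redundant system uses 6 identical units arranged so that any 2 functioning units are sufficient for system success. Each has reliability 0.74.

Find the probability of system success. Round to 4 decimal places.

0.9944

R = Σ_{i=2}^{6} C(6,i) p^i (1−p)^{6−i} with p = 0.74
C(6,2)·0.74^2·0.26^4 = 0.037536
C(6,3)·0.74^3·0.26^3 = 0.142444
C(6,4)·0.74^4·0.26^2 = 0.304064
C(6,5)·0.74^5·0.26^1 = 0.346165
C(6,6)·0.74^6·0.26^0 = 0.164206
Sum = 0.9944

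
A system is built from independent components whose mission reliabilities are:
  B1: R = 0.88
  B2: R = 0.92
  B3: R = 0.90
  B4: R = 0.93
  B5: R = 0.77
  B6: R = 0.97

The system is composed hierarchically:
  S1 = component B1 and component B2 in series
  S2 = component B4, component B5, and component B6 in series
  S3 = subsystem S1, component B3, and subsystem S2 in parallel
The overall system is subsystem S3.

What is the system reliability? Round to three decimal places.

0.994

Series (B1 and B2): 0.88000 × 0.92000 = 0.80960
Series (B4, B5, and B6): 0.93000 × 0.77000 × 0.97000 = 0.69462
Parallel ([0.80960], B3, and [0.69462]): 1 − (1 − 0.80960)(1 − 0.90000)(1 − 0.69462) = 0.994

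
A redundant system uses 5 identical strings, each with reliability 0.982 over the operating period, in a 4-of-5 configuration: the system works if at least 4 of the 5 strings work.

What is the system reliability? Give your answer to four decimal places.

0.9969

R = Σ_{i=4}^{5} C(5,i) p^i (1−p)^{5−i} with p = 0.982
C(5,4)·0.982^4·0.018^1 = 0.083693
C(5,5)·0.982^5·0.018^0 = 0.913182
Sum = 0.9969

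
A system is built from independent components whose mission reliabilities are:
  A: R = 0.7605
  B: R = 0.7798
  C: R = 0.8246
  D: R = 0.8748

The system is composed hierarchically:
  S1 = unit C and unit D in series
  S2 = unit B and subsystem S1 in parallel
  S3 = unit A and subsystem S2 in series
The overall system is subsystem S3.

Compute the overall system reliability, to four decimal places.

0.7138

Series (C and D): 0.824600 × 0.874800 = 0.721360
Parallel (B and [0.721360]): 1 − (1 − 0.779800)(1 − 0.721360) = 0.938643
Series (A and [0.938643]): 0.760500 × 0.938643 = 0.7138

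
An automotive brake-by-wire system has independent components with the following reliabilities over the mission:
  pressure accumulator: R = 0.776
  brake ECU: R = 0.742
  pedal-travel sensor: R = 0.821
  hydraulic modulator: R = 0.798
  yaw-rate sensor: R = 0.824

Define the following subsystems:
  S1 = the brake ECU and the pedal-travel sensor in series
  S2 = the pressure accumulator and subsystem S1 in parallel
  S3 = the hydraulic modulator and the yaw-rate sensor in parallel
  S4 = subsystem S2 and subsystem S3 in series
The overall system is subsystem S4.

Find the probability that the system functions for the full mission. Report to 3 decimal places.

0.880

Series (brake ECU and pedal-travel sensor): 0.74200 × 0.82100 = 0.60918
Parallel (pressure accumulator and [0.60918]): 1 − (1 − 0.77600)(1 − 0.60918) = 0.91246
Parallel (hydraulic modulator and yaw-rate sensor): 1 − (1 − 0.79800)(1 − 0.82400) = 0.96445
Series ([0.91246] and [0.96445]): 0.91246 × 0.96445 = 0.880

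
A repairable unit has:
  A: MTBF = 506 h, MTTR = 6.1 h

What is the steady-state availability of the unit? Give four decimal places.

0.9881

A(A) = MTBF/(MTBF+MTTR) = 506/(506+6.1) = 0.9881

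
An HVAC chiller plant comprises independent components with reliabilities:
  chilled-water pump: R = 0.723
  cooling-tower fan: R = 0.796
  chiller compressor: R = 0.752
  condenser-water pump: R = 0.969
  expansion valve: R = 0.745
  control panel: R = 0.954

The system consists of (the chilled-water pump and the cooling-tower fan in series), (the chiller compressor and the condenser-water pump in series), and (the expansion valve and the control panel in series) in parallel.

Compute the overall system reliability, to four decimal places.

Series (chilled-water pump and cooling-tower fan): 0.723000 × 0.796000 = 0.575508
Series (chiller compressor and condenser-water pump): 0.752000 × 0.969000 = 0.728688
Series (expansion valve and control panel): 0.745000 × 0.954000 = 0.710730
Parallel ([0.575508], [0.728688], and [0.710730]): 1 − (1 − 0.575508)(1 − 0.728688)(1 − 0.710730) = 0.9667

0.9667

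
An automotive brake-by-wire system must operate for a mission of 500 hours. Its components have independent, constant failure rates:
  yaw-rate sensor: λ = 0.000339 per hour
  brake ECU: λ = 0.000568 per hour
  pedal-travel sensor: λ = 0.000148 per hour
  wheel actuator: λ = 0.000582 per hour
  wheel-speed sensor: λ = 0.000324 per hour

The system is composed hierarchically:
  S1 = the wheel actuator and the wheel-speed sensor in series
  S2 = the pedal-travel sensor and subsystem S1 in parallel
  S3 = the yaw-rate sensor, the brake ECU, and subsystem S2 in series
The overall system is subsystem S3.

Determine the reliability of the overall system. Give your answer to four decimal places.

R(yaw-rate sensor) = exp(−0.000339 × 500) = 0.844087
R(brake ECU) = exp(−0.000568 × 500) = 0.752767
R(pedal-travel sensor) = exp(−0.000148 × 500) = 0.928672
R(wheel actuator) = exp(−0.000582 × 500) = 0.747516
R(wheel-speed sensor) = exp(−0.000324 × 500) = 0.850441
Series (wheel actuator and wheel-speed sensor): 0.747516 × 0.850441 = 0.635718
Parallel (pedal-travel sensor and [0.635718]): 1 − (1 − 0.928672)(1 − 0.635718) = 0.974016
Series (yaw-rate sensor, brake ECU, and [0.974016]): 0.844087 × 0.752767 × 0.974016 = 0.6189

0.6189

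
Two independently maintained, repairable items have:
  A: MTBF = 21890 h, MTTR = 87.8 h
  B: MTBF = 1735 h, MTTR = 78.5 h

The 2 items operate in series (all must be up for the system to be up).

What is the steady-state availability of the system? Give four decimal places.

A(A) = MTBF/(MTBF+MTTR) = 21890/(21890+87.8) = 0.996005
A(B) = MTBF/(MTBF+MTTR) = 1735/(1735+78.5) = 0.956714
Series availability: 0.996005 × 0.956714 = 0.9529

0.9529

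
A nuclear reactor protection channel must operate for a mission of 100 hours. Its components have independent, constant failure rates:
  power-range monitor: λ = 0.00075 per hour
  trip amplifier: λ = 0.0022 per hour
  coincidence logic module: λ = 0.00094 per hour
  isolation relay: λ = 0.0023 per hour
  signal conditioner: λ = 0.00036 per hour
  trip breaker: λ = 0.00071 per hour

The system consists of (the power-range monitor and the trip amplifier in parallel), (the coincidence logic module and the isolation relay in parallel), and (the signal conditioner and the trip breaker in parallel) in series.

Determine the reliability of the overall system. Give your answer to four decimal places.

R(power-range monitor) = exp(−0.00075 × 100) = 0.927743
R(trip amplifier) = exp(−0.0022 × 100) = 0.802519
R(coincidence logic module) = exp(−0.00094 × 100) = 0.910283
R(isolation relay) = exp(−0.0023 × 100) = 0.794534
R(signal conditioner) = exp(−0.00036 × 100) = 0.964640
R(trip breaker) = exp(−0.00071 × 100) = 0.931462
Parallel (power-range monitor and trip amplifier): 1 − (1 − 0.927743)(1 − 0.802519) = 0.985731
Parallel (coincidence logic module and isolation relay): 1 − (1 − 0.910283)(1 − 0.794534) = 0.981566
Parallel (signal conditioner and trip breaker): 1 − (1 − 0.964640)(1 − 0.931462) = 0.997576
Series ([0.985731], [0.981566], and [0.997576]): 0.985731 × 0.981566 × 0.997576 = 0.9652

0.9652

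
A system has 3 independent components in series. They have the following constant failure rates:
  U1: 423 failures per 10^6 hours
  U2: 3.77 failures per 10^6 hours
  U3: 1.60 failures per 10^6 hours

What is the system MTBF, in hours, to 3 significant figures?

2330

Series of exponential components: λ_sys = Σ λ_i
λ_sys = 0.000423 + 0.00000377 + 0.00000160 = 4.2837e-04 /h
MTBF = 1 / λ_sys = 2330 h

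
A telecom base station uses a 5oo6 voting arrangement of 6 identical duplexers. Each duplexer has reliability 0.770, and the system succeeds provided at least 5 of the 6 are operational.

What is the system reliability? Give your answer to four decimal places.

0.5820

R = Σ_{i=5}^{6} C(6,i) p^i (1−p)^{6−i} with p = 0.770
C(6,5)·0.770^5·0.230^1 = 0.373536
C(6,6)·0.770^6·0.230^0 = 0.208422
Sum = 0.5820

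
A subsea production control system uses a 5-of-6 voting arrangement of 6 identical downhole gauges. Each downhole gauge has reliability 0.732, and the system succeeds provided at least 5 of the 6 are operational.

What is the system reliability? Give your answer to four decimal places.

R = Σ_{i=5}^{6} C(6,i) p^i (1−p)^{6−i} with p = 0.732
C(6,5)·0.732^5·0.268^1 = 0.337941
C(6,6)·0.732^6·0.268^0 = 0.153839
Sum = 0.4918

0.4918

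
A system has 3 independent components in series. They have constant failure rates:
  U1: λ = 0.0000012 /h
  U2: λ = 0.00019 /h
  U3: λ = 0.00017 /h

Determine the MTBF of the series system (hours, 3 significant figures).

Series of exponential components: λ_sys = Σ λ_i
λ_sys = 0.0000012 + 0.00019 + 0.00017 = 3.6120e-04 /h
MTBF = 1 / λ_sys = 2770 h

2770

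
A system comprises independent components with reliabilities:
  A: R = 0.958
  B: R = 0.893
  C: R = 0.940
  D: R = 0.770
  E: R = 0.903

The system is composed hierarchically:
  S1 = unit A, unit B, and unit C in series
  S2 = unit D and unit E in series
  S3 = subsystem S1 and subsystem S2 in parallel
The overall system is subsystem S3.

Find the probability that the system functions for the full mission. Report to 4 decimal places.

Series (A, B, and C): 0.958000 × 0.893000 × 0.940000 = 0.804164
Series (D and E): 0.770000 × 0.903000 = 0.695310
Parallel ([0.804164] and [0.695310]): 1 − (1 − 0.804164)(1 − 0.695310) = 0.9403

0.9403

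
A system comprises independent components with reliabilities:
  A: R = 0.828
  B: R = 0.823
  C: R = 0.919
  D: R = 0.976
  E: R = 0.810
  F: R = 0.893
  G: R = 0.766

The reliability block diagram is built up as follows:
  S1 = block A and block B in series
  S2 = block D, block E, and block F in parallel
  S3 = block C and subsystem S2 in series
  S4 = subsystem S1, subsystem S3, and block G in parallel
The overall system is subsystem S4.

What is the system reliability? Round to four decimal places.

Series (A and B): 0.828000 × 0.823000 = 0.681444
Parallel (D, E, and F): 1 − (1 − 0.976000)(1 − 0.810000)(1 − 0.893000) = 0.999512
Series (C and [0.999512]): 0.919000 × 0.999512 = 0.918552
Parallel ([0.681444], [0.918552], and G): 1 − (1 − 0.681444)(1 − 0.918552)(1 − 0.766000) = 0.9939

0.9939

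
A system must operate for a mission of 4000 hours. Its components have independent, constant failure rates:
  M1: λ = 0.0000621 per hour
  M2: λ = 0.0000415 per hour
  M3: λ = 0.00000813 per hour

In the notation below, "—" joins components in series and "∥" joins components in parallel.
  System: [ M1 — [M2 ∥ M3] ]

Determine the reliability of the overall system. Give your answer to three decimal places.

0.776

R(M1) = exp(−0.0000621 × 4000) = 0.78005
R(M2) = exp(−0.0000415 × 4000) = 0.84705
R(M3) = exp(−0.00000813 × 4000) = 0.96800
Parallel (M2 and M3): 1 − (1 − 0.84705)(1 − 0.96800) = 0.99511
Series (M1 and [0.99511]): 0.78005 × 0.99511 = 0.776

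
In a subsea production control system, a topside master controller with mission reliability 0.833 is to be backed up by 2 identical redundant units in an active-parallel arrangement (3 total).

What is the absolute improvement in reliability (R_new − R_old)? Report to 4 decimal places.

0.1623

R_before = 0.833
R_after = 1 − (1 − 0.833)^3 = 0.9953
ΔR = 0.9953 − 0.833 = 0.1623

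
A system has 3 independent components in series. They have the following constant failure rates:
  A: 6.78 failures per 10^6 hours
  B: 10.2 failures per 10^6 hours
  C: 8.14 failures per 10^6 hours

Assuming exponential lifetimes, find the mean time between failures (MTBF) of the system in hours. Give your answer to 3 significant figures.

39800

Series of exponential components: λ_sys = Σ λ_i
λ_sys = 0.00000678 + 0.0000102 + 0.00000814 = 2.5120e-05 /h
MTBF = 1 / λ_sys = 39800 h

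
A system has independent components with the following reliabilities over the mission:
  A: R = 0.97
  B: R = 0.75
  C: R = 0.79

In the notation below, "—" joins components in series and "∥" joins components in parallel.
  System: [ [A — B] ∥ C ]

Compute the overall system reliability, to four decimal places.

0.9428

Series (A and B): 0.970000 × 0.750000 = 0.727500
Parallel ([0.727500] and C): 1 − (1 − 0.727500)(1 − 0.790000) = 0.9428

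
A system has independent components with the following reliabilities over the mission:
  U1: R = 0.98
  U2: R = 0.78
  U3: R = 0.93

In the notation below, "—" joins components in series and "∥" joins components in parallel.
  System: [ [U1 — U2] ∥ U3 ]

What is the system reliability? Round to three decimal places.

Series (U1 and U2): 0.98000 × 0.78000 = 0.76440
Parallel ([0.76440] and U3): 1 − (1 − 0.76440)(1 − 0.93000) = 0.984

0.984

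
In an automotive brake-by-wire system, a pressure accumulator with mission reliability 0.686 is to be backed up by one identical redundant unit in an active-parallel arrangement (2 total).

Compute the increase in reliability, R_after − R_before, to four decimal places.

R_before = 0.686
R_after = 1 − (1 − 0.686)^2 = 0.9014
ΔR = 0.9014 − 0.686 = 0.2154

0.2154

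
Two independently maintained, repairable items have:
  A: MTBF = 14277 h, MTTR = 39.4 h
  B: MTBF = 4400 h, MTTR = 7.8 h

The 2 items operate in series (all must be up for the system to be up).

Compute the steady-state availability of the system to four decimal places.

0.9955

A(A) = MTBF/(MTBF+MTTR) = 14277/(14277+39.4) = 0.997248
A(B) = MTBF/(MTBF+MTTR) = 4400/(4400+7.8) = 0.998230
Series availability: 0.997248 × 0.998230 = 0.9955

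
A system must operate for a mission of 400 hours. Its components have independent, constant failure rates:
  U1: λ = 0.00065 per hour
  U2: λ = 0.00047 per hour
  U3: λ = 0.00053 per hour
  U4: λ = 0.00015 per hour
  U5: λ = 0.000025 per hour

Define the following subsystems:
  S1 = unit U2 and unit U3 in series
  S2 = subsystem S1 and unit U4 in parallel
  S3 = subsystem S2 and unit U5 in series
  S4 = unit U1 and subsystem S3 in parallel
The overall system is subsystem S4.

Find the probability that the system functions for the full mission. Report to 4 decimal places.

R(U1) = exp(−0.00065 × 400) = 0.771052
R(U2) = exp(−0.00047 × 400) = 0.828615
R(U3) = exp(−0.00053 × 400) = 0.808965
R(U4) = exp(−0.00015 × 400) = 0.941765
R(U5) = exp(−0.000025 × 400) = 0.990050
Series (U2 and U3): 0.828615 × 0.808965 = 0.670321
Parallel ([0.670321] and U4): 1 − (1 − 0.670321)(1 − 0.941765) = 0.980801
Series ([0.980801] and U5): 0.980801 × 0.990050 = 0.971042
Parallel (U1 and [0.971042]): 1 − (1 − 0.771052)(1 − 0.971042) = 0.9934

0.9934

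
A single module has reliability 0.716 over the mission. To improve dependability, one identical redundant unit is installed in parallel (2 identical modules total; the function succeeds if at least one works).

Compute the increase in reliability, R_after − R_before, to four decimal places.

0.2033

R_before = 0.716
R_after = 1 − (1 − 0.716)^2 = 0.9193
ΔR = 0.9193 − 0.716 = 0.2033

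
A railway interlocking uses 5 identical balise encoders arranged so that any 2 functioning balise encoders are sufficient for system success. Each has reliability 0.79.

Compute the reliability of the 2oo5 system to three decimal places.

R = Σ_{i=2}^{5} C(5,i) p^i (1−p)^{5−i} with p = 0.79
C(5,2)·0.79^2·0.21^3 = 0.05780
C(5,3)·0.79^3·0.21^2 = 0.21743
C(5,4)·0.79^4·0.21^1 = 0.40898
C(5,5)·0.79^5·0.21^0 = 0.30771
Sum = 0.992

0.992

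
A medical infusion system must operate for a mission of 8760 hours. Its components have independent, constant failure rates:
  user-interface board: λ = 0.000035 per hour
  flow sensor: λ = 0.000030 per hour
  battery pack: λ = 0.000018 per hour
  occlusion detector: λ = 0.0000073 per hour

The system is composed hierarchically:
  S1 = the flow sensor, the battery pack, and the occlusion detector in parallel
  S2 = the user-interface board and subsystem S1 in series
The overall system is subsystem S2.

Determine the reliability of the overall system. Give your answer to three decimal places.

R(user-interface board) = exp(−0.000035 × 8760) = 0.73594
R(flow sensor) = exp(−0.000030 × 8760) = 0.76890
R(battery pack) = exp(−0.000018 × 8760) = 0.85412
R(occlusion detector) = exp(−0.0000073 × 8760) = 0.93805
Parallel (flow sensor, battery pack, and occlusion detector): 1 − (1 − 0.76890)(1 − 0.85412)(1 − 0.93805) = 0.99791
Series (user-interface board and [0.99791]): 0.73594 × 0.99791 = 0.734

0.734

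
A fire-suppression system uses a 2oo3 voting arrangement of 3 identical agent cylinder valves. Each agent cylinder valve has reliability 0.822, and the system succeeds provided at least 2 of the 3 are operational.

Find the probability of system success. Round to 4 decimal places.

0.9162

R = Σ_{i=2}^{3} C(3,i) p^i (1−p)^{3−i} with p = 0.822
C(3,2)·0.822^2·0.178^1 = 0.360815
C(3,3)·0.822^3·0.178^0 = 0.555412
Sum = 0.9162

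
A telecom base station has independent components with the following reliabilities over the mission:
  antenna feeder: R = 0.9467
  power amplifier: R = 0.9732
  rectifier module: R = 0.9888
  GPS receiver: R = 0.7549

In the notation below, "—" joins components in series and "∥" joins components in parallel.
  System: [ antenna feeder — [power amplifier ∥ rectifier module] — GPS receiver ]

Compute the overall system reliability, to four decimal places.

0.7144

Parallel (power amplifier and rectifier module): 1 − (1 − 0.973200)(1 − 0.988800) = 0.999700
Series (antenna feeder, [0.999700], and GPS receiver): 0.946700 × 0.999700 × 0.754900 = 0.7144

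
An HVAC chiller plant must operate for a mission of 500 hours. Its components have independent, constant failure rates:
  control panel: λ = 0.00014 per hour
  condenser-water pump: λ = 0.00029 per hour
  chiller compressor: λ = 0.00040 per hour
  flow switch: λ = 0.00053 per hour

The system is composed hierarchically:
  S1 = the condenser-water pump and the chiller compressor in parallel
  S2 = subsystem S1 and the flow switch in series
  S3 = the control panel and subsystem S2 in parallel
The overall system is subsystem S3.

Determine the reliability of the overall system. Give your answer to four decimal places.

0.9830

R(control panel) = exp(−0.00014 × 500) = 0.932394
R(condenser-water pump) = exp(−0.00029 × 500) = 0.865022
R(chiller compressor) = exp(−0.00040 × 500) = 0.818731
R(flow switch) = exp(−0.00053 × 500) = 0.767206
Parallel (condenser-water pump and chiller compressor): 1 − (1 − 0.865022)(1 − 0.818731) = 0.975533
Series ([0.975533] and flow switch): 0.975533 × 0.767206 = 0.748435
Parallel (control panel and [0.748435]): 1 − (1 − 0.932394)(1 − 0.748435) = 0.9830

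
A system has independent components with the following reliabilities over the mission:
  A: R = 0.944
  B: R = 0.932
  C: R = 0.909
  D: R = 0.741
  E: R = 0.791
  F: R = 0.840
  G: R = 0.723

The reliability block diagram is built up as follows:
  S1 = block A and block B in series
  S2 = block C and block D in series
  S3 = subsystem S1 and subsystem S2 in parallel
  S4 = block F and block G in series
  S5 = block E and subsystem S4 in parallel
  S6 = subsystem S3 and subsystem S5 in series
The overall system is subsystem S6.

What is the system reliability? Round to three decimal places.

0.882

Series (A and B): 0.94400 × 0.93200 = 0.87981
Series (C and D): 0.90900 × 0.74100 = 0.67357
Parallel ([0.87981] and [0.67357]): 1 − (1 − 0.87981)(1 − 0.67357) = 0.96077
Series (F and G): 0.84000 × 0.72300 = 0.60732
Parallel (E and [0.60732]): 1 − (1 − 0.79100)(1 − 0.60732) = 0.91793
Series ([0.96077] and [0.91793]): 0.96077 × 0.91793 = 0.882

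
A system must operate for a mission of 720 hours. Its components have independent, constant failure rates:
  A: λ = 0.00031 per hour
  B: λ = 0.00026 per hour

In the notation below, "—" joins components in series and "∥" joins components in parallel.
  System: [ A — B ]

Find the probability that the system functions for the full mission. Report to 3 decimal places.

0.663

R(A) = exp(−0.00031 × 720) = 0.79995
R(B) = exp(−0.00026 × 720) = 0.82928
Series (A and B): 0.79995 × 0.82928 = 0.663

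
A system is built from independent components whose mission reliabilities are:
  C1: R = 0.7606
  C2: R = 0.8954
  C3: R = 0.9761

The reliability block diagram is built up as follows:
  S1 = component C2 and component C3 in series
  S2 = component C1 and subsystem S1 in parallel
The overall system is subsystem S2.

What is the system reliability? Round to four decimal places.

Series (C2 and C3): 0.895400 × 0.976100 = 0.874000
Parallel (C1 and [0.874000]): 1 − (1 − 0.760600)(1 − 0.874000) = 0.9698

0.9698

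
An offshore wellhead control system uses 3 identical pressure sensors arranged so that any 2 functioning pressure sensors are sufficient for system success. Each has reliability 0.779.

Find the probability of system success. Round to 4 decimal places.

0.8751

R = Σ_{i=2}^{3} C(3,i) p^i (1−p)^{3−i} with p = 0.779
C(3,2)·0.779^2·0.221^1 = 0.402336
C(3,3)·0.779^3·0.221^0 = 0.472729
Sum = 0.8751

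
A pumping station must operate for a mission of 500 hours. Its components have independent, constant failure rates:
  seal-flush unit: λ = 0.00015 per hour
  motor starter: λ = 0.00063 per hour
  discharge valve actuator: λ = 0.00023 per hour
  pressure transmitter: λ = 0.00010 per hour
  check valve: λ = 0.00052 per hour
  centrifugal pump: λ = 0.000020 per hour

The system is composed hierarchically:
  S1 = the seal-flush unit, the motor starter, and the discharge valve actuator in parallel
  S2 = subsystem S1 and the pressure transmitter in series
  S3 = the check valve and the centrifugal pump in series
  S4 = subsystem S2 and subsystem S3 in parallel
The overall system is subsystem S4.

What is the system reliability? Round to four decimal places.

R(seal-flush unit) = exp(−0.00015 × 500) = 0.927743
R(motor starter) = exp(−0.00063 × 500) = 0.729789
R(discharge valve actuator) = exp(−0.00023 × 500) = 0.891366
R(pressure transmitter) = exp(−0.00010 × 500) = 0.951229
R(check valve) = exp(−0.00052 × 500) = 0.771052
R(centrifugal pump) = exp(−0.000020 × 500) = 0.990050
Parallel (seal-flush unit, motor starter, and discharge valve actuator): 1 − (1 − 0.927743)(1 − 0.729789)(1 − 0.891366) = 0.997879
Series ([0.997879] and pressure transmitter): 0.997879 × 0.951229 = 0.949211
Series (check valve and centrifugal pump): 0.771052 × 0.990050 = 0.763380
Parallel ([0.949211] and [0.763380]): 1 − (1 − 0.949211)(1 − 0.763380) = 0.9880

0.9880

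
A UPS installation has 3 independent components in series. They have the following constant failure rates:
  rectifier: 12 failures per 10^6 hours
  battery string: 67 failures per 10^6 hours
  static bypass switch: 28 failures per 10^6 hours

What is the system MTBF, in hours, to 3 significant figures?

9350

Series of exponential components: λ_sys = Σ λ_i
λ_sys = 0.000012 + 0.000067 + 0.000028 = 1.0700e-04 /h
MTBF = 1 / λ_sys = 9350 h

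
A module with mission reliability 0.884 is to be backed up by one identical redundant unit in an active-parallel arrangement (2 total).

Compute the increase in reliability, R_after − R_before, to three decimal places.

0.103

R_before = 0.884
R_after = 1 − (1 − 0.884)^2 = 0.987
ΔR = 0.987 − 0.884 = 0.103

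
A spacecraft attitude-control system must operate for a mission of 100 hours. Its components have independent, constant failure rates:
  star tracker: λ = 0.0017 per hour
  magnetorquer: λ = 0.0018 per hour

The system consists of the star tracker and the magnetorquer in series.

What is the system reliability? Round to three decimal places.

R(star tracker) = exp(−0.0017 × 100) = 0.84366
R(magnetorquer) = exp(−0.0018 × 100) = 0.83527
Series (star tracker and magnetorquer): 0.84366 × 0.83527 = 0.705

0.705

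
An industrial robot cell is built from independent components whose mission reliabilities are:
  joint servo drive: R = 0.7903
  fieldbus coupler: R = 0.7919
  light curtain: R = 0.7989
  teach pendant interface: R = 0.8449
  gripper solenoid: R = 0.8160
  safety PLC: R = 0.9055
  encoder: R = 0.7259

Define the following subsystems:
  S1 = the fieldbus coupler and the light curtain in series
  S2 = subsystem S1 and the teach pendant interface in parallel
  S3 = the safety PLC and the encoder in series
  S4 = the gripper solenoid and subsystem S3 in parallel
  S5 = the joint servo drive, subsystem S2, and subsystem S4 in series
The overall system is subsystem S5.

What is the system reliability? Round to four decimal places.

0.6983

Series (fieldbus coupler and light curtain): 0.791900 × 0.798900 = 0.632649
Parallel ([0.632649] and teach pendant interface): 1 − (1 − 0.632649)(1 − 0.844900) = 0.943024
Series (safety PLC and encoder): 0.905500 × 0.725900 = 0.657302
Parallel (gripper solenoid and [0.657302]): 1 − (1 − 0.816000)(1 − 0.657302) = 0.936944
Series (joint servo drive, [0.943024], and [0.936944]): 0.790300 × 0.943024 × 0.936944 = 0.6983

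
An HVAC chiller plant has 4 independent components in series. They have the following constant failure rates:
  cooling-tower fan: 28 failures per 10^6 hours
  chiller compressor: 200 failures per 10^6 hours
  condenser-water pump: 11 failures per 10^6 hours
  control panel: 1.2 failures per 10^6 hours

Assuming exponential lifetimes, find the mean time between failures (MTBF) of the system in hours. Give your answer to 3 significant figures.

Series of exponential components: λ_sys = Σ λ_i
λ_sys = 0.000028 + 0.00020 + 0.000011 + 0.0000012 = 2.4020e-04 /h
MTBF = 1 / λ_sys = 4160 h

4160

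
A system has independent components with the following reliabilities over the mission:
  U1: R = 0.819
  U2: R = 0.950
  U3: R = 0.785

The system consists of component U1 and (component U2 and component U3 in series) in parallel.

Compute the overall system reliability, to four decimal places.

0.9540

Series (U2 and U3): 0.950000 × 0.785000 = 0.745750
Parallel (U1 and [0.745750]): 1 − (1 − 0.819000)(1 − 0.745750) = 0.9540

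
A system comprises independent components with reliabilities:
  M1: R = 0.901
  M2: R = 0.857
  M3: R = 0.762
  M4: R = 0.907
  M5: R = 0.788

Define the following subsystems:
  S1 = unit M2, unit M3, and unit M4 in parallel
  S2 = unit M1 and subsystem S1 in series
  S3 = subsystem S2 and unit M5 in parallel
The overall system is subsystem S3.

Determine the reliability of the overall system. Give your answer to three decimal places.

0.978

Parallel (M2, M3, and M4): 1 − (1 − 0.85700)(1 − 0.76200)(1 − 0.90700) = 0.99683
Series (M1 and [0.99683]): 0.90100 × 0.99683 = 0.89814
Parallel ([0.89814] and M5): 1 − (1 − 0.89814)(1 − 0.78800) = 0.978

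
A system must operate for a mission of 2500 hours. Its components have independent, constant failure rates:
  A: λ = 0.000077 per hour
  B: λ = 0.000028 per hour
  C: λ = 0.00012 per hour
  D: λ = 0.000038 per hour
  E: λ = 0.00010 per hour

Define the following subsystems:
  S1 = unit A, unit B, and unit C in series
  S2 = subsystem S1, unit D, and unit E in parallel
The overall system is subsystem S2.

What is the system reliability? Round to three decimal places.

0.991

R(A) = exp(−0.000077 × 2500) = 0.82489
R(B) = exp(−0.000028 × 2500) = 0.93239
R(C) = exp(−0.00012 × 2500) = 0.74082
R(D) = exp(−0.000038 × 2500) = 0.90937
R(E) = exp(−0.00010 × 2500) = 0.77880
Series (A, B, and C): 0.82489 × 0.93239 × 0.74082 = 0.56978
Parallel ([0.56978], D, and E): 1 − (1 − 0.56978)(1 − 0.90937)(1 − 0.77880) = 0.991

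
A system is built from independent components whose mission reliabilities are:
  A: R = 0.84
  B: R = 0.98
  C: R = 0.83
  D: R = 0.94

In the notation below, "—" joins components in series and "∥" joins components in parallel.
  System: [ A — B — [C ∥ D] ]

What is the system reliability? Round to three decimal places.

0.815

Parallel (C and D): 1 − (1 − 0.83000)(1 − 0.94000) = 0.98980
Series (A, B, and [0.98980]): 0.84000 × 0.98000 × 0.98980 = 0.815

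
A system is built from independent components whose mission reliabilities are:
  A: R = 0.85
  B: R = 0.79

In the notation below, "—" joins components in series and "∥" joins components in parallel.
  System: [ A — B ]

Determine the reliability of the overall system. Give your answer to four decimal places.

Series (A and B): 0.850000 × 0.790000 = 0.6715

0.6715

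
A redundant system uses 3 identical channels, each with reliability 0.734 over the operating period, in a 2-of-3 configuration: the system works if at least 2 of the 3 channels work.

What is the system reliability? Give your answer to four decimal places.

0.8254

R = Σ_{i=2}^{3} C(3,i) p^i (1−p)^{3−i} with p = 0.734
C(3,2)·0.734^2·0.266^1 = 0.429927
C(3,3)·0.734^3·0.266^0 = 0.395447
Sum = 0.8254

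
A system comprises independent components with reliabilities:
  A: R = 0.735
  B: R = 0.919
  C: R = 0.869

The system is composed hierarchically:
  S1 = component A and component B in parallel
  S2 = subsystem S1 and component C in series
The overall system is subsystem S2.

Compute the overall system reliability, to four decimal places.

Parallel (A and B): 1 − (1 − 0.735000)(1 − 0.919000) = 0.978535
Series ([0.978535] and C): 0.978535 × 0.869000 = 0.8503

0.8503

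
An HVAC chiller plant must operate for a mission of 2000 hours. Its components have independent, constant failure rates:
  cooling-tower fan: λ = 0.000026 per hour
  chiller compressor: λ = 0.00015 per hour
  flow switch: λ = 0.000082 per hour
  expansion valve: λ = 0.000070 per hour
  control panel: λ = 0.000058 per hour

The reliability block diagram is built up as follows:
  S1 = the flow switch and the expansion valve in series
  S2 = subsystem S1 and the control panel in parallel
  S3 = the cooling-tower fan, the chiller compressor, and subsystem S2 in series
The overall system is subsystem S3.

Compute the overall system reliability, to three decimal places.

0.683

R(cooling-tower fan) = exp(−0.000026 × 2000) = 0.94933
R(chiller compressor) = exp(−0.00015 × 2000) = 0.74082
R(flow switch) = exp(−0.000082 × 2000) = 0.84874
R(expansion valve) = exp(−0.000070 × 2000) = 0.86936
R(control panel) = exp(−0.000058 × 2000) = 0.89048
Series (flow switch and expansion valve): 0.84874 × 0.86936 = 0.73786
Parallel ([0.73786] and control panel): 1 − (1 − 0.73786)(1 − 0.89048) = 0.97129
Series (cooling-tower fan, chiller compressor, and [0.97129]): 0.94933 × 0.74082 × 0.97129 = 0.683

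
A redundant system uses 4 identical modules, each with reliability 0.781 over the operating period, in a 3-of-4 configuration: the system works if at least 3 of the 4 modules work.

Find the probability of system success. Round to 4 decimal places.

R = Σ_{i=3}^{4} C(4,i) p^i (1−p)^{4−i} with p = 0.781
C(4,3)·0.781^3·0.219^1 = 0.417308
C(4,4)·0.781^4·0.219^0 = 0.372052
Sum = 0.7894

0.7894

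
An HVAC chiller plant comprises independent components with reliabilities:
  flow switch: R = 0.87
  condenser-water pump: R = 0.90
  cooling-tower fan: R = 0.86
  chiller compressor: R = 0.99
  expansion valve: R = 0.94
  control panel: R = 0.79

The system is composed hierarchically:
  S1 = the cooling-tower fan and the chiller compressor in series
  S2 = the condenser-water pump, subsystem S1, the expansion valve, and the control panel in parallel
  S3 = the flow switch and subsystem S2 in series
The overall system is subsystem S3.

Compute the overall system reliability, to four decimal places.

0.8698

Series (cooling-tower fan and chiller compressor): 0.860000 × 0.990000 = 0.851400
Parallel (condenser-water pump, [0.851400], expansion valve, and control panel): 1 − (1 − 0.900000)(1 − 0.851400)(1 − 0.940000)(1 − 0.790000) = 0.999813
Series (flow switch and [0.999813]): 0.870000 × 0.999813 = 0.8698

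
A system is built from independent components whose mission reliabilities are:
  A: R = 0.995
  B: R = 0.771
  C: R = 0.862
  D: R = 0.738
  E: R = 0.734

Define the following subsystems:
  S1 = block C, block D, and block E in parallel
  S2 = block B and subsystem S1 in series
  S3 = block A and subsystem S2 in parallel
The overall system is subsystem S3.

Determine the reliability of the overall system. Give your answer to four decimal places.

0.9988

Parallel (C, D, and E): 1 − (1 − 0.862000)(1 − 0.738000)(1 − 0.734000) = 0.990383
Series (B and [0.990383]): 0.771000 × 0.990383 = 0.763585
Parallel (A and [0.763585]): 1 − (1 − 0.995000)(1 − 0.763585) = 0.9988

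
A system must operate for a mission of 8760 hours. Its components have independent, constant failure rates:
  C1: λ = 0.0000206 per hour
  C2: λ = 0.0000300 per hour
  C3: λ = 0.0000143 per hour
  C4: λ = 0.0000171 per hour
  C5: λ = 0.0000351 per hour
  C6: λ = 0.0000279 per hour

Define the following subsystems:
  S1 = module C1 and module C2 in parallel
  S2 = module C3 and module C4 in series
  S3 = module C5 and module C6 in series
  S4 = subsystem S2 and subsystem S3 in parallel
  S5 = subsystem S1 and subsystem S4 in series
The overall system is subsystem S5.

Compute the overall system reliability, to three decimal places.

0.864

R(C1) = exp(−0.0000206 × 8760) = 0.83489
R(C2) = exp(−0.0000300 × 8760) = 0.76890
R(C3) = exp(−0.0000143 × 8760) = 0.88226
R(C4) = exp(−0.0000171 × 8760) = 0.86088
R(C5) = exp(−0.0000351 × 8760) = 0.73530
R(C6) = exp(−0.0000279 × 8760) = 0.78317
Parallel (C1 and C2): 1 − (1 − 0.83489)(1 − 0.76890) = 0.96184
Series (C3 and C4): 0.88226 × 0.86088 = 0.75952
Series (C5 and C6): 0.73530 × 0.78317 = 0.57586
Parallel ([0.75952] and [0.57586]): 1 − (1 − 0.75952)(1 − 0.57586) = 0.89800
Series ([0.96184] and [0.89800]): 0.96184 × 0.89800 = 0.864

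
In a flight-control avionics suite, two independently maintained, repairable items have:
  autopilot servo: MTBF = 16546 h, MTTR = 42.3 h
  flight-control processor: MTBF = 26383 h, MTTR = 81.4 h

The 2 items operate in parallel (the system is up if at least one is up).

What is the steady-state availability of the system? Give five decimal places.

A(autopilot servo) = MTBF/(MTBF+MTTR) = 16546/(16546+42.3) = 0.997450
A(flight-control processor) = MTBF/(MTBF+MTTR) = 26383/(26383+81.4) = 0.996924
Parallel availability: 1 − (1 − 0.997450)(1 − 0.996924) = 0.99999

0.99999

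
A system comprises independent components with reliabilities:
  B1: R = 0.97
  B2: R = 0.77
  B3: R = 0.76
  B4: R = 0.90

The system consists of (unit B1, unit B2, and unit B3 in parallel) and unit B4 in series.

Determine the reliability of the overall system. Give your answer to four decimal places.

Parallel (B1, B2, and B3): 1 − (1 − 0.970000)(1 − 0.770000)(1 − 0.760000) = 0.998344
Series ([0.998344] and B4): 0.998344 × 0.900000 = 0.8985

0.8985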